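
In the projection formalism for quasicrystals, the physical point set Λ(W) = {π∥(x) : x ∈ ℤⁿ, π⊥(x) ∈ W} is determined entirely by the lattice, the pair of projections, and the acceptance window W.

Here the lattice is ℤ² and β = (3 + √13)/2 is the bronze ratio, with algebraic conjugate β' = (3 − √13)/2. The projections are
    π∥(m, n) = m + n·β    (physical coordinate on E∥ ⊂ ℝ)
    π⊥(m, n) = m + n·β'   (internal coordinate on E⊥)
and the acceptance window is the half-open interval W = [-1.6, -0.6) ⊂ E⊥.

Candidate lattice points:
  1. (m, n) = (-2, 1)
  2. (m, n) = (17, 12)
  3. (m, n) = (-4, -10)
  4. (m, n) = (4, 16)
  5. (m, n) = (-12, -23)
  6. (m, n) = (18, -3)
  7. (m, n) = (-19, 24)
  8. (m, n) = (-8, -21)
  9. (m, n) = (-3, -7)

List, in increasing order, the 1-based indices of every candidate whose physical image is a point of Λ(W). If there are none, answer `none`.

β' = (3−√13)/2 ≈ -0.30278.
candidate 1: (m,n)=(-2,1) → π∥ = -2+1·β ≈ 1.30278, π⊥ = -2+1·β' ≈ -2.30278 ∉ [-1.6, -0.6) ⇒ out
candidate 2: (m,n)=(17,12) → π∥ = 17+12·β ≈ 56.63331, π⊥ = 17+12·β' ≈ 13.36669 ∉ [-1.6, -0.6) ⇒ out
candidate 3: (m,n)=(-4,-10) → π∥ = -4-10·β ≈ -37.02776, π⊥ = -4-10·β' ≈ -0.97224 ∈ [-1.6, -0.6) ⇒ IN Λ
candidate 4: (m,n)=(4,16) → π∥ = 4+16·β ≈ 56.84441, π⊥ = 4+16·β' ≈ -0.84441 ∈ [-1.6, -0.6) ⇒ IN Λ
candidate 5: (m,n)=(-12,-23) → π∥ = -12-23·β ≈ -87.96384, π⊥ = -12-23·β' ≈ -5.03616 ∉ [-1.6, -0.6) ⇒ out
candidate 6: (m,n)=(18,-3) → π∥ = 18-3·β ≈ 8.09167, π⊥ = 18-3·β' ≈ 18.90833 ∉ [-1.6, -0.6) ⇒ out
candidate 7: (m,n)=(-19,24) → π∥ = -19+24·β ≈ 60.26662, π⊥ = -19+24·β' ≈ -26.26662 ∉ [-1.6, -0.6) ⇒ out
candidate 8: (m,n)=(-8,-21) → π∥ = -8-21·β ≈ -77.35829, π⊥ = -8-21·β' ≈ -1.64171 ∉ [-1.6, -0.6) ⇒ out
candidate 9: (m,n)=(-3,-7) → π∥ = -3-7·β ≈ -26.11943, π⊥ = -3-7·β' ≈ -0.88057 ∈ [-1.6, -0.6) ⇒ IN Λ

3, 4, 9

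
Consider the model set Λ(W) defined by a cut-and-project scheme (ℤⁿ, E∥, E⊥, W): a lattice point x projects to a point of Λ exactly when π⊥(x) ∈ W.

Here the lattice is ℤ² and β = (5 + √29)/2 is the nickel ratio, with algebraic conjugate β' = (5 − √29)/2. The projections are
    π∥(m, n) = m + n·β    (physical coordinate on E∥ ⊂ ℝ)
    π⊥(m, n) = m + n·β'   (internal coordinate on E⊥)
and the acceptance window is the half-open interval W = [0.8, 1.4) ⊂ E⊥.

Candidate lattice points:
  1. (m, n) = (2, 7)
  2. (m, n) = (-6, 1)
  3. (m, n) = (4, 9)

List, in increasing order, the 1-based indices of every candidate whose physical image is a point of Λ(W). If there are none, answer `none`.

none

Numerically β ≈ 5.1926 and β' = −1/β ≈ -0.1926.
candidate 1: (m,n)=(2,7) → π∥ = 2+7·β ≈ 38.3481, π⊥ = 2+7·β' ≈ 0.6519 ∉ [0.8, 1.4) ⇒ out
candidate 2: (m,n)=(-6,1) → π∥ = -6+1·β ≈ -0.8074, π⊥ = -6+1·β' ≈ -6.1926 ∉ [0.8, 1.4) ⇒ out
candidate 3: (m,n)=(4,9) → π∥ = 4+9·β ≈ 50.7332, π⊥ = 4+9·β' ≈ 2.2668 ∉ [0.8, 1.4) ⇒ out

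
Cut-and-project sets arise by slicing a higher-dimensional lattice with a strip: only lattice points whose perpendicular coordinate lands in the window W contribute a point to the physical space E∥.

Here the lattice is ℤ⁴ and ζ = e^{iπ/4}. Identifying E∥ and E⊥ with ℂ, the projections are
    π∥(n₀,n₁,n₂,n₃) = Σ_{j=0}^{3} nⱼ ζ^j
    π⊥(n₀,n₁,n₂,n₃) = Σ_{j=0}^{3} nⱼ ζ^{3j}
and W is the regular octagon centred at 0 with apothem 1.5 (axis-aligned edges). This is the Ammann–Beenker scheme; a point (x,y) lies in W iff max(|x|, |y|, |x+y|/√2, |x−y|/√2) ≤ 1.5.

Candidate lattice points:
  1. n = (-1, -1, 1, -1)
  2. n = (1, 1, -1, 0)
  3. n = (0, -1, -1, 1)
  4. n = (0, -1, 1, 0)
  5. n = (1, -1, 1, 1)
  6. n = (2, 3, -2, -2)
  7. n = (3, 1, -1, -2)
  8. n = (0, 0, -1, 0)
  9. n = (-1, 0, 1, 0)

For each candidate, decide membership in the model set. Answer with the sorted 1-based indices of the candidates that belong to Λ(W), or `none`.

π⊥(n) = n₀ + n₁ζ³ + n₂ζ⁶ + n₃ζ⁹ where ζ = e^{iπ/4}.
candidate 1: n = (-1, -1, 1, -1) → π⊥ ≈ (-1.0000, -2.4142); max(|x|,|y|,|x±y|/√2) = 2.4142 > 1.5 ⇒ ∉ W
candidate 2: n = (1, 1, -1, 0) → π⊥ ≈ (+0.2929, +1.7071); max(|x|,|y|,|x±y|/√2) = 1.7071 > 1.5 ⇒ ∉ W
candidate 3: n = (0, -1, -1, 1) → π⊥ ≈ (+1.4142, +1.0000); max(|x|,|y|,|x±y|/√2) = 1.7071 > 1.5 ⇒ ∉ W
candidate 4: n = (0, -1, 1, 0) → π⊥ ≈ (+0.7071, -1.7071); max(|x|,|y|,|x±y|/√2) = 1.7071 > 1.5 ⇒ ∉ W
candidate 5: n = (1, -1, 1, 1) → π⊥ ≈ (+2.4142, -1.0000); max(|x|,|y|,|x±y|/√2) = 2.4142 > 1.5 ⇒ ∉ W
candidate 6: n = (2, 3, -2, -2) → π⊥ ≈ (-1.5355, +2.7071); max(|x|,|y|,|x±y|/√2) = 3.0000 > 1.5 ⇒ ∉ W
candidate 7: n = (3, 1, -1, -2) → π⊥ ≈ (+0.8787, +0.2929); max(|x|,|y|,|x±y|/√2) = 0.8787 ≤ 1.5 ⇒ ∈ W
candidate 8: n = (0, 0, -1, 0) → π⊥ ≈ (+0.0000, +1.0000); max(|x|,|y|,|x±y|/√2) = 1.0000 ≤ 1.5 ⇒ ∈ W
candidate 9: n = (-1, 0, 1, 0) → π⊥ ≈ (-1.0000, -1.0000); max(|x|,|y|,|x±y|/√2) = 1.4142 ≤ 1.5 ⇒ ∈ W

7, 8, 9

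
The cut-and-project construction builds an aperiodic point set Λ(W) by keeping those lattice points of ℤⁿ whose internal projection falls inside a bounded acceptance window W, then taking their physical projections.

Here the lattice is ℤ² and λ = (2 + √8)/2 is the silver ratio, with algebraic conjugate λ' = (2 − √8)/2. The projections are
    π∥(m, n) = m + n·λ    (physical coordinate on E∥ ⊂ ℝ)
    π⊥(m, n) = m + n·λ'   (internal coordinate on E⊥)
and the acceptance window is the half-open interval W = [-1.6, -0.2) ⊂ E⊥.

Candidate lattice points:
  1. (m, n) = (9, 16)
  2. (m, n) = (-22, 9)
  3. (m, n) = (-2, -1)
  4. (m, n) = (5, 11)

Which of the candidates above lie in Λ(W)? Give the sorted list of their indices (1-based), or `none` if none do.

3

λ' = (2−√8)/2 ≈ -0.4142.
[1] lift (9,16): star map gives 2.3726; window check -1.6 ≤ 2.3726 < -0.2 is false → out
[2] lift (-22,9): star map gives -25.7279; window check -1.6 ≤ -25.7279 < -0.2 is false → out
[3] lift (-2,-1): star map gives -1.5858; window check -1.6 ≤ -1.5858 < -0.2 is true → IN Λ
[4] lift (5,11): star map gives 0.4437; window check -1.6 ≤ 0.4437 < -0.2 is false → out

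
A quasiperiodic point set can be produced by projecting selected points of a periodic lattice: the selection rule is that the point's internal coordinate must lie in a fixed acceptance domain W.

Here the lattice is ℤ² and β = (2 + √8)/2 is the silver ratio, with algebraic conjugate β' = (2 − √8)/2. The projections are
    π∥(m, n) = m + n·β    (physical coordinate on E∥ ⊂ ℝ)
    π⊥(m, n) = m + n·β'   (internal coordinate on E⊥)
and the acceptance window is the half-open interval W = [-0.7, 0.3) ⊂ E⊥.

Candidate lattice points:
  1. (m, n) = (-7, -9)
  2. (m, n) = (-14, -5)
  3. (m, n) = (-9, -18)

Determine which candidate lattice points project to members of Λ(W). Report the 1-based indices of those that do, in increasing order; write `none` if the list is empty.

none

β' = (2−√8)/2 ≈ -0.414214.
[1] lift (-7,-9): star map gives -3.272078; window check -0.7 ≤ -3.272078 < 0.3 is false → out
[2] lift (-14,-5): star map gives -11.928932; window check -0.7 ≤ -11.928932 < 0.3 is false → out
[3] lift (-9,-18): star map gives -1.544156; window check -0.7 ≤ -1.544156 < 0.3 is false → out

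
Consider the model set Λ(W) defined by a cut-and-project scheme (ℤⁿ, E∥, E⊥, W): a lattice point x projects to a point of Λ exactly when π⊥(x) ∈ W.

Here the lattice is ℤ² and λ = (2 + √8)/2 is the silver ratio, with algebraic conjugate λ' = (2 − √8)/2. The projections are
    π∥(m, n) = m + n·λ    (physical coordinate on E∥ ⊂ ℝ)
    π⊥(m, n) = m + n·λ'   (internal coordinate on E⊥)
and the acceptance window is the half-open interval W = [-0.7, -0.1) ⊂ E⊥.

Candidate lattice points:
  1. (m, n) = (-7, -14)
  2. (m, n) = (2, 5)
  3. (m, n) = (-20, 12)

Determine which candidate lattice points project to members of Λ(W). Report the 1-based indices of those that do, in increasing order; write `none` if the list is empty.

none

λ' = (2−√8)/2 ≈ -0.4142.
[1] lift (-7,-14): star map gives -1.2010; window check -0.7 ≤ -1.2010 < -0.1 is false → out
[2] lift (2,5): star map gives -0.0711; window check -0.7 ≤ -0.0711 < -0.1 is false → out
[3] lift (-20,12): star map gives -24.9706; window check -0.7 ≤ -24.9706 < -0.1 is false → out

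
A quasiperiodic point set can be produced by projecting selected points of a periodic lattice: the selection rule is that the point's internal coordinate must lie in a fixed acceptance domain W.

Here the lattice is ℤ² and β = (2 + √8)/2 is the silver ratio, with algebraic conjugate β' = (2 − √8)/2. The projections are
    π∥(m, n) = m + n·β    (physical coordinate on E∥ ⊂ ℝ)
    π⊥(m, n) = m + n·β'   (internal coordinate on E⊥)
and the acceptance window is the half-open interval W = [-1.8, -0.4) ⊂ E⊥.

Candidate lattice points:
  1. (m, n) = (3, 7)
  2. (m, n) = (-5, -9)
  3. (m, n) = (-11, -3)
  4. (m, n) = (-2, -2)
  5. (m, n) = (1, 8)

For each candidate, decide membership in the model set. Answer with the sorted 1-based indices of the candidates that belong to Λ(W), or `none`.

Compute β' = (2−√8)/2 = -0.41421, so π⊥(m,n) = m -0.41421·n.
#1 (3,7): internal coord 3 + (7)·β' = +0.10051; +0.10051 ∉ [-1.8, -0.4) → out
#2 (-5,-9): internal coord -5 + (-9)·β' = -1.27208; -1.27208 ∈ [-1.8, -0.4) → IN Λ
#3 (-11,-3): internal coord -11 + (-3)·β' = -9.75736; -9.75736 ∉ [-1.8, -0.4) → out
#4 (-2,-2): internal coord -2 + (-2)·β' = -1.17157; -1.17157 ∈ [-1.8, -0.4) → IN Λ
#5 (1,8): internal coord 1 + (8)·β' = -2.31371; -2.31371 ∉ [-1.8, -0.4) → out

2, 4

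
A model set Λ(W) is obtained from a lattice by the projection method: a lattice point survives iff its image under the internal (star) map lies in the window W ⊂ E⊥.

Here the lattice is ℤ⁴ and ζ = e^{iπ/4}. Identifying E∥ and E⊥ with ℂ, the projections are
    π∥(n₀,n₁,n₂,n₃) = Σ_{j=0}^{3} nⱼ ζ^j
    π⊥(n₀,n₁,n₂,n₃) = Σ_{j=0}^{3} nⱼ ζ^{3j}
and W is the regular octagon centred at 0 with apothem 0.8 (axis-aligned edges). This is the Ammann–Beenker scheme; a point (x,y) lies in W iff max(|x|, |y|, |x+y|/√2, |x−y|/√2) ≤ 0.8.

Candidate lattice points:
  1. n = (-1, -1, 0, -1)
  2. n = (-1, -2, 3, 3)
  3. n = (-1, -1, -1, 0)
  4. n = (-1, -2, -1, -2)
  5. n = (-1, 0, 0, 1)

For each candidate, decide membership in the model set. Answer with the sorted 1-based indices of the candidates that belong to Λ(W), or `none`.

3, 5

π⊥(n) = n₀ + n₁ζ³ + n₂ζ⁶ + n₃ζ⁹ where ζ = e^{iπ/4}.
candidate 1: n = (-1, -1, 0, -1) → π⊥ ≈ (-1.00000, -1.41421); max(|x|,|y|,|x±y|/√2) = 1.70711 > 0.8 ⇒ ∉ W
candidate 2: n = (-1, -2, 3, 3) → π⊥ ≈ (+2.53553, -2.29289); max(|x|,|y|,|x±y|/√2) = 3.41421 > 0.8 ⇒ ∉ W
candidate 3: n = (-1, -1, -1, 0) → π⊥ ≈ (-0.29289, +0.29289); max(|x|,|y|,|x±y|/√2) = 0.41421 ≤ 0.8 ⇒ ∈ W
candidate 4: n = (-1, -2, -1, -2) → π⊥ ≈ (-1.00000, -1.82843); max(|x|,|y|,|x±y|/√2) = 2.00000 > 0.8 ⇒ ∉ W
candidate 5: n = (-1, 0, 0, 1) → π⊥ ≈ (-0.29289, +0.70711); max(|x|,|y|,|x±y|/√2) = 0.70711 ≤ 0.8 ⇒ ∈ W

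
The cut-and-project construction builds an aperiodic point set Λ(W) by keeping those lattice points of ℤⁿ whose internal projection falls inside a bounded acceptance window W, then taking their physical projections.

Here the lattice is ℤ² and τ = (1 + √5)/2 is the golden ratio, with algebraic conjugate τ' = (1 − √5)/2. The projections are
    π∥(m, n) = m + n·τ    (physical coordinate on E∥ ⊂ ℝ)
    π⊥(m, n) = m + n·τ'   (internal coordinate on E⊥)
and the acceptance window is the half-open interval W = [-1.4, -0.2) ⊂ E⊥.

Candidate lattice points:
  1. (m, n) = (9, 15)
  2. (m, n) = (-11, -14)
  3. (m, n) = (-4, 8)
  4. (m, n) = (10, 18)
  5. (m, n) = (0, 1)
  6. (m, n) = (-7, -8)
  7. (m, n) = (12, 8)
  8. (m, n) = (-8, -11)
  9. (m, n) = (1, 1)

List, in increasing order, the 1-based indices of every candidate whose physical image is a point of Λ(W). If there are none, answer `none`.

1, 4, 5, 8

Compute τ' = (1−√5)/2 = -0.6180, so π⊥(m,n) = m -0.6180·n.
[1] lift (9,15): star map gives -0.2705; window check -1.4 ≤ -0.2705 < -0.2 is true → IN Λ
[2] lift (-11,-14): star map gives -2.3475; window check -1.4 ≤ -2.3475 < -0.2 is false → out
[3] lift (-4,8): star map gives -8.9443; window check -1.4 ≤ -8.9443 < -0.2 is false → out
[4] lift (10,18): star map gives -1.1246; window check -1.4 ≤ -1.1246 < -0.2 is true → IN Λ
[5] lift (0,1): star map gives -0.6180; window check -1.4 ≤ -0.6180 < -0.2 is true → IN Λ
[6] lift (-7,-8): star map gives -2.0557; window check -1.4 ≤ -2.0557 < -0.2 is false → out
[7] lift (12,8): star map gives 7.0557; window check -1.4 ≤ 7.0557 < -0.2 is false → out
[8] lift (-8,-11): star map gives -1.2016; window check -1.4 ≤ -1.2016 < -0.2 is true → IN Λ
[9] lift (1,1): star map gives 0.3820; window check -1.4 ≤ 0.3820 < -0.2 is false → out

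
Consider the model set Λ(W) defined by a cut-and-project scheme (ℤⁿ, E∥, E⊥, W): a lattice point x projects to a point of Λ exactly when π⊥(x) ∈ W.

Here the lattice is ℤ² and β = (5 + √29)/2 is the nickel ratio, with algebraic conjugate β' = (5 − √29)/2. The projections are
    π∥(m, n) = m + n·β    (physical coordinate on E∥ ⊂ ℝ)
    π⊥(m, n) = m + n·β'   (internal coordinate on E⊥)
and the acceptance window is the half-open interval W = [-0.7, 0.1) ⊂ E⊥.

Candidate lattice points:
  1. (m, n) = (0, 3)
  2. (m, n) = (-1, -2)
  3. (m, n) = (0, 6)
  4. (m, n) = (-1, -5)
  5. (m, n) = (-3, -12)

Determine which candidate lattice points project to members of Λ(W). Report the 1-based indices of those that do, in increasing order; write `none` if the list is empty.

Compute β' = (5−√29)/2 = -0.1926, so π⊥(m,n) = m -0.1926·n.
candidate 1: (m,n)=(0,3) → π∥ = 0+3·β ≈ 15.5777, π⊥ = 0+3·β' ≈ -0.5777 ∈ [-0.7, 0.1) ⇒ IN Λ
candidate 2: (m,n)=(-1,-2) → π∥ = -1-2·β ≈ -11.3852, π⊥ = -1-2·β' ≈ -0.6148 ∈ [-0.7, 0.1) ⇒ IN Λ
candidate 3: (m,n)=(0,6) → π∥ = 0+6·β ≈ 31.1555, π⊥ = 0+6·β' ≈ -1.1555 ∉ [-0.7, 0.1) ⇒ out
candidate 4: (m,n)=(-1,-5) → π∥ = -1-5·β ≈ -26.9629, π⊥ = -1-5·β' ≈ -0.0371 ∈ [-0.7, 0.1) ⇒ IN Λ
candidate 5: (m,n)=(-3,-12) → π∥ = -3-12·β ≈ -65.3110, π⊥ = -3-12·β' ≈ -0.6890 ∈ [-0.7, 0.1) ⇒ IN Λ

1, 2, 4, 5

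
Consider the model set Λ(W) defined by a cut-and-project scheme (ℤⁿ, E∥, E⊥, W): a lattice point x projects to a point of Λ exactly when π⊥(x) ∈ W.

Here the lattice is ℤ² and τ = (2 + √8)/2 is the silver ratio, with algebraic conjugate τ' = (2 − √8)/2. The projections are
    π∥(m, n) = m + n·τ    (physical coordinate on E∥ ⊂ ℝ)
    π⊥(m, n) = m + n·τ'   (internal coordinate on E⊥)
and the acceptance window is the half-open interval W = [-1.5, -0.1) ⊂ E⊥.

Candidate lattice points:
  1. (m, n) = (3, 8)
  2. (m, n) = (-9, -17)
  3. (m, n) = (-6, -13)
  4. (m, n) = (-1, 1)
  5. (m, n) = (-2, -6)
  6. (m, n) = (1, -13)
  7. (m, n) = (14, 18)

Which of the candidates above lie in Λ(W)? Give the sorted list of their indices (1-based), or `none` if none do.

Numerically τ ≈ 2.414214 and τ' = −1/τ ≈ -0.414214.
candidate 1: (m,n)=(3,8) → π∥ = 3+8·τ ≈ 22.313708, π⊥ = 3+8·τ' ≈ -0.313708 ∈ [-1.5, -0.1) ⇒ IN Λ
candidate 2: (m,n)=(-9,-17) → π∥ = -9-17·τ ≈ -50.041631, π⊥ = -9-17·τ' ≈ -1.958369 ∉ [-1.5, -0.1) ⇒ out
candidate 3: (m,n)=(-6,-13) → π∥ = -6-13·τ ≈ -37.384776, π⊥ = -6-13·τ' ≈ -0.615224 ∈ [-1.5, -0.1) ⇒ IN Λ
candidate 4: (m,n)=(-1,1) → π∥ = -1+1·τ ≈ 1.414214, π⊥ = -1+1·τ' ≈ -1.414214 ∈ [-1.5, -0.1) ⇒ IN Λ
candidate 5: (m,n)=(-2,-6) → π∥ = -2-6·τ ≈ -16.485281, π⊥ = -2-6·τ' ≈ 0.485281 ∉ [-1.5, -0.1) ⇒ out
candidate 6: (m,n)=(1,-13) → π∥ = 1-13·τ ≈ -30.384776, π⊥ = 1-13·τ' ≈ 6.384776 ∉ [-1.5, -0.1) ⇒ out
candidate 7: (m,n)=(14,18) → π∥ = 14+18·τ ≈ 57.455844, π⊥ = 14+18·τ' ≈ 6.544156 ∉ [-1.5, -0.1) ⇒ out

1, 3, 4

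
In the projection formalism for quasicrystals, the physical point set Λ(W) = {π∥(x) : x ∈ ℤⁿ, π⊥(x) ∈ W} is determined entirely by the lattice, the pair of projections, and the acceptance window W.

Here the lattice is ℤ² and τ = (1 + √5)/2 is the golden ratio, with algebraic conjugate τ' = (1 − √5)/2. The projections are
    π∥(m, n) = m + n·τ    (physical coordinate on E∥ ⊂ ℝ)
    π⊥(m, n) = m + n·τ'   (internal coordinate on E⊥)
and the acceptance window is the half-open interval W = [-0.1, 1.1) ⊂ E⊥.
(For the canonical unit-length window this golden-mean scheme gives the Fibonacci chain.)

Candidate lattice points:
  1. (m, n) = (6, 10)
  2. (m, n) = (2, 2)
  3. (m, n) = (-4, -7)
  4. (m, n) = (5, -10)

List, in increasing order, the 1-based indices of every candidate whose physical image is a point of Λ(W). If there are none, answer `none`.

2, 3

Numerically τ ≈ 1.61803 and τ' = −1/τ ≈ -0.61803.
candidate 1: (m,n)=(6,10) → π∥ = 6+10·τ ≈ 22.18034, π⊥ = 6+10·τ' ≈ -0.18034 ∉ [-0.1, 1.1) ⇒ out
candidate 2: (m,n)=(2,2) → π∥ = 2+2·τ ≈ 5.23607, π⊥ = 2+2·τ' ≈ 0.76393 ∈ [-0.1, 1.1) ⇒ IN Λ
candidate 3: (m,n)=(-4,-7) → π∥ = -4-7·τ ≈ -15.32624, π⊥ = -4-7·τ' ≈ 0.32624 ∈ [-0.1, 1.1) ⇒ IN Λ
candidate 4: (m,n)=(5,-10) → π∥ = 5-10·τ ≈ -11.18034, π⊥ = 5-10·τ' ≈ 11.18034 ∉ [-0.1, 1.1) ⇒ out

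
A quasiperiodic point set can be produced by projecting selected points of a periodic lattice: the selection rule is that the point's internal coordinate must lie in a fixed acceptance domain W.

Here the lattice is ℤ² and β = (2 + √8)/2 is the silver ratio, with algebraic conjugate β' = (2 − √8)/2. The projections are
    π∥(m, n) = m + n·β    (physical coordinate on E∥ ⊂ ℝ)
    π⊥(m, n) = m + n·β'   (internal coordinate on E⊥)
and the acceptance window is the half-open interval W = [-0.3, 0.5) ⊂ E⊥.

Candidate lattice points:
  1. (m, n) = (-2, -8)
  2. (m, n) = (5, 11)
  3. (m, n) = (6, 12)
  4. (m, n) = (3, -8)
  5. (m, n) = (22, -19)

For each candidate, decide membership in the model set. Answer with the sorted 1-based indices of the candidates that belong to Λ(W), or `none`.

2

Numerically β ≈ 2.414214 and β' = −1/β ≈ -0.414214.
[1] lift (-2,-8): star map gives 1.313708; window check -0.3 ≤ 1.313708 < 0.5 is false → out
[2] lift (5,11): star map gives 0.443651; window check -0.3 ≤ 0.443651 < 0.5 is true → IN Λ
[3] lift (6,12): star map gives 1.029437; window check -0.3 ≤ 1.029437 < 0.5 is false → out
[4] lift (3,-8): star map gives 6.313708; window check -0.3 ≤ 6.313708 < 0.5 is false → out
[5] lift (22,-19): star map gives 29.870058; window check -0.3 ≤ 29.870058 < 0.5 is false → out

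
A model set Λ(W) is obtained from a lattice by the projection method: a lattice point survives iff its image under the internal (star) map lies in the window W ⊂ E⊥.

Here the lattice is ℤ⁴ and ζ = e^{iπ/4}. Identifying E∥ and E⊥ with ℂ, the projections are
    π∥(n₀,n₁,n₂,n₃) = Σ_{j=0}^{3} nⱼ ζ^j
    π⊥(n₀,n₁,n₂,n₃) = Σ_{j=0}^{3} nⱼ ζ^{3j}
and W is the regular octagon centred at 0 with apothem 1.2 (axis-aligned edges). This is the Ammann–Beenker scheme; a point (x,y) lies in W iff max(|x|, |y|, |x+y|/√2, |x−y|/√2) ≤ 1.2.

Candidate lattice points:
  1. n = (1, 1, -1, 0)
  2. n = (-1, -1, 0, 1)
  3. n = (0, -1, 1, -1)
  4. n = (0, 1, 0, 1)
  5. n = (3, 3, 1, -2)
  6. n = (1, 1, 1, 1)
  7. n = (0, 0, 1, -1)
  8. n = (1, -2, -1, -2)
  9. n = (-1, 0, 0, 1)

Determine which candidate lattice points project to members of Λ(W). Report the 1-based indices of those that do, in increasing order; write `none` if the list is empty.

Internal map: ζ^{3j} for j=0..3 gives (1,0), (−√2/2,√2/2), (0,−1), (√2/2,√2/2).
candidate 1: n = (1, 1, -1, 0) → π⊥ ≈ (+0.2929, +1.7071); max(|x|,|y|,|x±y|/√2) = 1.7071 > 1.2 ⇒ ∉ W
candidate 2: n = (-1, -1, 0, 1) → π⊥ ≈ (+0.4142, +0.0000); max(|x|,|y|,|x±y|/√2) = 0.4142 ≤ 1.2 ⇒ ∈ W
candidate 3: n = (0, -1, 1, -1) → π⊥ ≈ (+0.0000, -2.4142); max(|x|,|y|,|x±y|/√2) = 2.4142 > 1.2 ⇒ ∉ W
candidate 4: n = (0, 1, 0, 1) → π⊥ ≈ (+0.0000, +1.4142); max(|x|,|y|,|x±y|/√2) = 1.4142 > 1.2 ⇒ ∉ W
candidate 5: n = (3, 3, 1, -2) → π⊥ ≈ (-0.5355, -0.2929); max(|x|,|y|,|x±y|/√2) = 0.5858 ≤ 1.2 ⇒ ∈ W
candidate 6: n = (1, 1, 1, 1) → π⊥ ≈ (+1.0000, +0.4142); max(|x|,|y|,|x±y|/√2) = 1.0000 ≤ 1.2 ⇒ ∈ W
candidate 7: n = (0, 0, 1, -1) → π⊥ ≈ (-0.7071, -1.7071); max(|x|,|y|,|x±y|/√2) = 1.7071 > 1.2 ⇒ ∉ W
candidate 8: n = (1, -2, -1, -2) → π⊥ ≈ (+1.0000, -1.8284); max(|x|,|y|,|x±y|/√2) = 2.0000 > 1.2 ⇒ ∉ W
candidate 9: n = (-1, 0, 0, 1) → π⊥ ≈ (-0.2929, +0.7071); max(|x|,|y|,|x±y|/√2) = 0.7071 ≤ 1.2 ⇒ ∈ W

2, 5, 6, 9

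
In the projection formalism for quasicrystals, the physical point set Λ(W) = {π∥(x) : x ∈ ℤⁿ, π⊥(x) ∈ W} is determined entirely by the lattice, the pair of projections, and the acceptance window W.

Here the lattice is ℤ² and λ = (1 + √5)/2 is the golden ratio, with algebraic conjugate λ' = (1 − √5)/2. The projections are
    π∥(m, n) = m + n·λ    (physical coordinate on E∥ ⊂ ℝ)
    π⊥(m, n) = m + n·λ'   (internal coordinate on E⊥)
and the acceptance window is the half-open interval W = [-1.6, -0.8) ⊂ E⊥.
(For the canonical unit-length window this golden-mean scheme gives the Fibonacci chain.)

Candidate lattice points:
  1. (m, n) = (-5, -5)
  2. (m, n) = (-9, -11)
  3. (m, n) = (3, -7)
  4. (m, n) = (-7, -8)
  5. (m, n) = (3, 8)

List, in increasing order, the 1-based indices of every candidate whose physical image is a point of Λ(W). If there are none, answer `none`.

none

λ' = (1−√5)/2 ≈ -0.618034.
[1] lift (-5,-5): star map gives -1.909830; window check -1.6 ≤ -1.909830 < -0.8 is false → out
[2] lift (-9,-11): star map gives -2.201626; window check -1.6 ≤ -2.201626 < -0.8 is false → out
[3] lift (3,-7): star map gives 7.326238; window check -1.6 ≤ 7.326238 < -0.8 is false → out
[4] lift (-7,-8): star map gives -2.055728; window check -1.6 ≤ -2.055728 < -0.8 is false → out
[5] lift (3,8): star map gives -1.944272; window check -1.6 ≤ -1.944272 < -0.8 is false → out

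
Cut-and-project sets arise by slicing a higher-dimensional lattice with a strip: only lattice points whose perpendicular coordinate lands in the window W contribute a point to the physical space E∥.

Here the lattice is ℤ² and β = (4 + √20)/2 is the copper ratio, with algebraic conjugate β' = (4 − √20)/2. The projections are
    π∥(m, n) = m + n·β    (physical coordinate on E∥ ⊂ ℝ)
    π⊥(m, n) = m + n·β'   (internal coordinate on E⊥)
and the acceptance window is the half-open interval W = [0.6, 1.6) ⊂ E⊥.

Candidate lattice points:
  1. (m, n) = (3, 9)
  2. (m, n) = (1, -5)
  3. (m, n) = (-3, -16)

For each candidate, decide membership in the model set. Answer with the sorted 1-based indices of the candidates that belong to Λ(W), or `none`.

1, 3

Numerically β ≈ 4.236068 and β' = −1/β ≈ -0.236068.
#1 (3,9): internal coord 3 + (9)·β' = +0.875388; +0.875388 ∈ [0.6, 1.6) → IN Λ
#2 (1,-5): internal coord 1 + (-5)·β' = +2.180340; +2.180340 ∉ [0.6, 1.6) → out
#3 (-3,-16): internal coord -3 + (-16)·β' = +0.777088; +0.777088 ∈ [0.6, 1.6) → IN Λ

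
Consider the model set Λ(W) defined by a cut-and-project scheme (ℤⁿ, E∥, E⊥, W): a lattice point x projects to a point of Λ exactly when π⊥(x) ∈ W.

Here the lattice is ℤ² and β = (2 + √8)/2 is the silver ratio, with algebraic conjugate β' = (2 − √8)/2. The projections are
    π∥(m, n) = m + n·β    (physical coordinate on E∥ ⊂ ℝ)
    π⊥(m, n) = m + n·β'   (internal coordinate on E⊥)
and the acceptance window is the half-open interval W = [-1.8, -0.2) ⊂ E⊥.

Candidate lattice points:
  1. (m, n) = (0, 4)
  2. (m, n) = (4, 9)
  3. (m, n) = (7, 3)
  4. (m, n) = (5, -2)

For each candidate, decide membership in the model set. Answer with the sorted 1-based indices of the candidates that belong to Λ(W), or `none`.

1

Compute β' = (2−√8)/2 = -0.41421, so π⊥(m,n) = m -0.41421·n.
#1 (0,4): internal coord 0 + (4)·β' = -1.65685; -1.65685 ∈ [-1.8, -0.2) → IN Λ
#2 (4,9): internal coord 4 + (9)·β' = +0.27208; +0.27208 ∉ [-1.8, -0.2) → out
#3 (7,3): internal coord 7 + (3)·β' = +5.75736; +5.75736 ∉ [-1.8, -0.2) → out
#4 (5,-2): internal coord 5 + (-2)·β' = +5.82843; +5.82843 ∉ [-1.8, -0.2) → out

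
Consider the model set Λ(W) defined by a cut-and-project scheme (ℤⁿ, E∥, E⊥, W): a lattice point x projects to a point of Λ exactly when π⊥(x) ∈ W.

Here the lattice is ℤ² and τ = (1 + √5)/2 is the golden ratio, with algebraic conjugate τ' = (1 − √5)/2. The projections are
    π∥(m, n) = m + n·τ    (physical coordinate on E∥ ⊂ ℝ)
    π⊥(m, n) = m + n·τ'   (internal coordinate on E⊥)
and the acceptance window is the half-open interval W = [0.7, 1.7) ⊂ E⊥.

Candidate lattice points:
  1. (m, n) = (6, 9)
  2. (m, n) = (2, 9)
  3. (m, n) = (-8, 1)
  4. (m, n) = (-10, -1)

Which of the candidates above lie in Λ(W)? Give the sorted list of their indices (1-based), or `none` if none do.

Numerically τ ≈ 1.618034 and τ' = −1/τ ≈ -0.618034.
candidate 1: (m,n)=(6,9) → π∥ = 6+9·τ ≈ 20.562306, π⊥ = 6+9·τ' ≈ 0.437694 ∉ [0.7, 1.7) ⇒ out
candidate 2: (m,n)=(2,9) → π∥ = 2+9·τ ≈ 16.562306, π⊥ = 2+9·τ' ≈ -3.562306 ∉ [0.7, 1.7) ⇒ out
candidate 3: (m,n)=(-8,1) → π∥ = -8+1·τ ≈ -6.381966, π⊥ = -8+1·τ' ≈ -8.618034 ∉ [0.7, 1.7) ⇒ out
candidate 4: (m,n)=(-10,-1) → π∥ = -10-1·τ ≈ -11.618034, π⊥ = -10-1·τ' ≈ -9.381966 ∉ [0.7, 1.7) ⇒ out

none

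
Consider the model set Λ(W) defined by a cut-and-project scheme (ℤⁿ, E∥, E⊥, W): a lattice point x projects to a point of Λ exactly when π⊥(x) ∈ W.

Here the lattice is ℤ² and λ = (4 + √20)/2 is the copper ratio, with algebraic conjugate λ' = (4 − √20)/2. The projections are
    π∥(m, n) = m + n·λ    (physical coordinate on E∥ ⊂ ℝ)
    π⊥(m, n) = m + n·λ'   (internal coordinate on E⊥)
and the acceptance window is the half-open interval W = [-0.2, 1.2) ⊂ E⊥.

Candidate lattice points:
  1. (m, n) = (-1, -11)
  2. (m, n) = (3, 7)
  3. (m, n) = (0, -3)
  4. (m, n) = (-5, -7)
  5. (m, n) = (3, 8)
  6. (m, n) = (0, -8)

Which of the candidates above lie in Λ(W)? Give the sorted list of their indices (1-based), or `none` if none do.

λ' = (4−√20)/2 ≈ -0.2361.
candidate 1: (m,n)=(-1,-11) → π∥ = -1-11·λ ≈ -47.5967, π⊥ = -1-11·λ' ≈ 1.5967 ∉ [-0.2, 1.2) ⇒ out
candidate 2: (m,n)=(3,7) → π∥ = 3+7·λ ≈ 32.6525, π⊥ = 3+7·λ' ≈ 1.3475 ∉ [-0.2, 1.2) ⇒ out
candidate 3: (m,n)=(0,-3) → π∥ = 0-3·λ ≈ -12.7082, π⊥ = 0-3·λ' ≈ 0.7082 ∈ [-0.2, 1.2) ⇒ IN Λ
candidate 4: (m,n)=(-5,-7) → π∥ = -5-7·λ ≈ -34.6525, π⊥ = -5-7·λ' ≈ -3.3475 ∉ [-0.2, 1.2) ⇒ out
candidate 5: (m,n)=(3,8) → π∥ = 3+8·λ ≈ 36.8885, π⊥ = 3+8·λ' ≈ 1.1115 ∈ [-0.2, 1.2) ⇒ IN Λ
candidate 6: (m,n)=(0,-8) → π∥ = 0-8·λ ≈ -33.8885, π⊥ = 0-8·λ' ≈ 1.8885 ∉ [-0.2, 1.2) ⇒ out

3, 5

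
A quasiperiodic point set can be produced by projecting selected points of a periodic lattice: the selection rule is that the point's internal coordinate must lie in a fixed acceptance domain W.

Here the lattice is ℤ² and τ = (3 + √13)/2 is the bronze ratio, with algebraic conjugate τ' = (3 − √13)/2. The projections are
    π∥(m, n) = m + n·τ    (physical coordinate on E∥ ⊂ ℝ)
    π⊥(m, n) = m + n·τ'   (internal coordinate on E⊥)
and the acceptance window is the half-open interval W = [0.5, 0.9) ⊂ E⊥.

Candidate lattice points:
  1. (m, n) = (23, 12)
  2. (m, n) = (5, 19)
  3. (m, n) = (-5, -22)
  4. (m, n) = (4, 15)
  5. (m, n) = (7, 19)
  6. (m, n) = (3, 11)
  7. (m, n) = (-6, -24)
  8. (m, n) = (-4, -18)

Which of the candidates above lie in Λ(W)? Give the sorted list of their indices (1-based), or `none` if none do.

Compute τ' = (3−√13)/2 = -0.30278, so π⊥(m,n) = m -0.30278·n.
candidate 1: (m,n)=(23,12) → π∥ = 23+12·τ ≈ 62.63331, π⊥ = 23+12·τ' ≈ 19.36669 ∉ [0.5, 0.9) ⇒ out
candidate 2: (m,n)=(5,19) → π∥ = 5+19·τ ≈ 67.75274, π⊥ = 5+19·τ' ≈ -0.75274 ∉ [0.5, 0.9) ⇒ out
candidate 3: (m,n)=(-5,-22) → π∥ = -5-22·τ ≈ -77.66106, π⊥ = -5-22·τ' ≈ 1.66106 ∉ [0.5, 0.9) ⇒ out
candidate 4: (m,n)=(4,15) → π∥ = 4+15·τ ≈ 53.54163, π⊥ = 4+15·τ' ≈ -0.54163 ∉ [0.5, 0.9) ⇒ out
candidate 5: (m,n)=(7,19) → π∥ = 7+19·τ ≈ 69.75274, π⊥ = 7+19·τ' ≈ 1.24726 ∉ [0.5, 0.9) ⇒ out
candidate 6: (m,n)=(3,11) → π∥ = 3+11·τ ≈ 39.33053, π⊥ = 3+11·τ' ≈ -0.33053 ∉ [0.5, 0.9) ⇒ out
candidate 7: (m,n)=(-6,-24) → π∥ = -6-24·τ ≈ -85.26662, π⊥ = -6-24·τ' ≈ 1.26662 ∉ [0.5, 0.9) ⇒ out
candidate 8: (m,n)=(-4,-18) → π∥ = -4-18·τ ≈ -63.44996, π⊥ = -4-18·τ' ≈ 1.44996 ∉ [0.5, 0.9) ⇒ out

none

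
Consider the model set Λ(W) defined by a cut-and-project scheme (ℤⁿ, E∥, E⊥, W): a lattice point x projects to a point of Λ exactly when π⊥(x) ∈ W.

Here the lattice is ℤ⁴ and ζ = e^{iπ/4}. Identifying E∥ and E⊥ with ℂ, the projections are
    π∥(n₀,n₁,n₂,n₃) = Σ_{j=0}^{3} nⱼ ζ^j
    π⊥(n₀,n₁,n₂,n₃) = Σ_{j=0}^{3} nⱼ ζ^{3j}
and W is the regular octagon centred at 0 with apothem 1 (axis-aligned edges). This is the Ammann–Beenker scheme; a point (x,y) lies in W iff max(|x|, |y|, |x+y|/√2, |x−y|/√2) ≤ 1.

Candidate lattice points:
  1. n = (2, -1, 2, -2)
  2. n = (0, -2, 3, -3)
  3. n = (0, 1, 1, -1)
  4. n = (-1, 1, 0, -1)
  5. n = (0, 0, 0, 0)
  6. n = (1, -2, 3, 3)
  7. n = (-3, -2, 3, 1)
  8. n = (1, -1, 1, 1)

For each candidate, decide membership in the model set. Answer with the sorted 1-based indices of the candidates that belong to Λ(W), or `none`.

5

π⊥(n) = n₀ + n₁ζ³ + n₂ζ⁶ + n₃ζ⁹ where ζ = e^{iπ/4}.
candidate 1: n = (2, -1, 2, -2) → π⊥ ≈ (+1.292893, -4.121320); max(|x|,|y|,|x±y|/√2) = 4.121320 > 1 ⇒ ∉ W
candidate 2: n = (0, -2, 3, -3) → π⊥ ≈ (-0.707107, -6.535534); max(|x|,|y|,|x±y|/√2) = 6.535534 > 1 ⇒ ∉ W
candidate 3: n = (0, 1, 1, -1) → π⊥ ≈ (-1.414214, -1.000000); max(|x|,|y|,|x±y|/√2) = 1.707107 > 1 ⇒ ∉ W
candidate 4: n = (-1, 1, 0, -1) → π⊥ ≈ (-2.414214, +0.000000); max(|x|,|y|,|x±y|/√2) = 2.414214 > 1 ⇒ ∉ W
candidate 5: n = (0, 0, 0, 0) → π⊥ ≈ (+0.000000, +0.000000); max(|x|,|y|,|x±y|/√2) = 0.000000 ≤ 1 ⇒ ∈ W
candidate 6: n = (1, -2, 3, 3) → π⊥ ≈ (+4.535534, -2.292893); max(|x|,|y|,|x±y|/√2) = 4.828427 > 1 ⇒ ∉ W
candidate 7: n = (-3, -2, 3, 1) → π⊥ ≈ (-0.878680, -3.707107); max(|x|,|y|,|x±y|/√2) = 3.707107 > 1 ⇒ ∉ W
candidate 8: n = (1, -1, 1, 1) → π⊥ ≈ (+2.414214, -1.000000); max(|x|,|y|,|x±y|/√2) = 2.414214 > 1 ⇒ ∉ W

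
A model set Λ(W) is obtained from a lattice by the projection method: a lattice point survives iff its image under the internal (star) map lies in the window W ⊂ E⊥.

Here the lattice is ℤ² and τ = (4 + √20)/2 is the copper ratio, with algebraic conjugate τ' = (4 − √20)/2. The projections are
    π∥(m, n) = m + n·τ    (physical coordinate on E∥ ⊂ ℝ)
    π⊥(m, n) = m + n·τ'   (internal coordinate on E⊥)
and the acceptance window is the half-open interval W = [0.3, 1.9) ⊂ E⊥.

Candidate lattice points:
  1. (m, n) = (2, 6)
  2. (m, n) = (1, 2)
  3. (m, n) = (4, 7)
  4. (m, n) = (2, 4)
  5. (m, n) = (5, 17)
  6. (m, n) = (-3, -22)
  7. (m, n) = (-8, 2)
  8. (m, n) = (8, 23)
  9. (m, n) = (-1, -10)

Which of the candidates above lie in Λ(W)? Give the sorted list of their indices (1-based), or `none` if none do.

1, 2, 4, 5, 9

Numerically τ ≈ 4.2361 and τ' = −1/τ ≈ -0.2361.
[1] lift (2,6): star map gives 0.5836; window check 0.3 ≤ 0.5836 < 1.9 is true → IN Λ
[2] lift (1,2): star map gives 0.5279; window check 0.3 ≤ 0.5279 < 1.9 is true → IN Λ
[3] lift (4,7): star map gives 2.3475; window check 0.3 ≤ 2.3475 < 1.9 is false → out
[4] lift (2,4): star map gives 1.0557; window check 0.3 ≤ 1.0557 < 1.9 is true → IN Λ
[5] lift (5,17): star map gives 0.9868; window check 0.3 ≤ 0.9868 < 1.9 is true → IN Λ
[6] lift (-3,-22): star map gives 2.1935; window check 0.3 ≤ 2.1935 < 1.9 is false → out
[7] lift (-8,2): star map gives -8.4721; window check 0.3 ≤ -8.4721 < 1.9 is false → out
[8] lift (8,23): star map gives 2.5704; window check 0.3 ≤ 2.5704 < 1.9 is false → out
[9] lift (-1,-10): star map gives 1.3607; window check 0.3 ≤ 1.3607 < 1.9 is true → IN Λ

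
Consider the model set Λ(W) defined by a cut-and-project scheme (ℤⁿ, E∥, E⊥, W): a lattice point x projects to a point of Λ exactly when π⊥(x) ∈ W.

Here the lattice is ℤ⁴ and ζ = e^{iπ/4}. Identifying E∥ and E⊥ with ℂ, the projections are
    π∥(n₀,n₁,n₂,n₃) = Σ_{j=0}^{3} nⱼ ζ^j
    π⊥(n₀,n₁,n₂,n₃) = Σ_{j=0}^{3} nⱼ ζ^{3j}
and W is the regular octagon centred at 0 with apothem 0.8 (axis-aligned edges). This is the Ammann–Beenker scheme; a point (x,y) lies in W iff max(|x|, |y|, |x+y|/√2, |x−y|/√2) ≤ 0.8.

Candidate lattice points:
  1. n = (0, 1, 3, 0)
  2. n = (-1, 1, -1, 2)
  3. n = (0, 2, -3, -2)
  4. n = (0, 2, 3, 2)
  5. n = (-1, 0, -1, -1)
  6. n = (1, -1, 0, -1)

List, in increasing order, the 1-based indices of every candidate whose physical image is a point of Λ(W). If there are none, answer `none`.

4

With ζ = e^{iπ/4} the internal vectors are ζ^0,ζ^3,ζ^6,ζ^9.
#1 (0, 1, 3, 0): internal (-0.70711, -2.29289); octagon support 2.29289 vs apothem 0.8 → ∉ W
#2 (-1, 1, -1, 2): internal (-0.29289, 3.12132); octagon support 3.12132 vs apothem 0.8 → ∉ W
#3 (0, 2, -3, -2): internal (-2.82843, 3.00000); octagon support 4.12132 vs apothem 0.8 → ∉ W
#4 (0, 2, 3, 2): internal (0.00000, -0.17157); octagon support 0.17157 vs apothem 0.8 → ∈ W
#5 (-1, 0, -1, -1): internal (-1.70711, 0.29289); octagon support 1.70711 vs apothem 0.8 → ∉ W
#6 (1, -1, 0, -1): internal (1.00000, -1.41421); octagon support 1.70711 vs apothem 0.8 → ∉ W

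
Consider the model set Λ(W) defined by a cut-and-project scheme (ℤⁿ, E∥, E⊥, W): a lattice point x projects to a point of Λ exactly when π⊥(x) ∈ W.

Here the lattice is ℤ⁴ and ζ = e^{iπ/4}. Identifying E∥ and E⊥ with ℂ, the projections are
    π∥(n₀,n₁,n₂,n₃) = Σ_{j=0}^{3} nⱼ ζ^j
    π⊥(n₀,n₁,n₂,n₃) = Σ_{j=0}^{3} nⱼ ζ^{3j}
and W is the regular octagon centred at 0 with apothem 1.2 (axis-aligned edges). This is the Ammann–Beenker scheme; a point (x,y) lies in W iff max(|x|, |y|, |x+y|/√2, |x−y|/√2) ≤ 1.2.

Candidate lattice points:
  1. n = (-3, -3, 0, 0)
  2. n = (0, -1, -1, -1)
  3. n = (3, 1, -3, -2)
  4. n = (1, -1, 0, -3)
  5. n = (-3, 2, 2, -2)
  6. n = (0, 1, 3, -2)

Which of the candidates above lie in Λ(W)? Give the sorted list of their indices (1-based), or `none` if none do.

2

π⊥(n) = n₀ + n₁ζ³ + n₂ζ⁶ + n₃ζ⁹ where ζ = e^{iπ/4}.
candidate 1: n = (-3, -3, 0, 0) → π⊥ ≈ (-0.878680, -2.121320); max(|x|,|y|,|x±y|/√2) = 2.121320 > 1.2 ⇒ ∉ W
candidate 2: n = (0, -1, -1, -1) → π⊥ ≈ (+0.000000, -0.414214); max(|x|,|y|,|x±y|/√2) = 0.414214 ≤ 1.2 ⇒ ∈ W
candidate 3: n = (3, 1, -3, -2) → π⊥ ≈ (+0.878680, +2.292893); max(|x|,|y|,|x±y|/√2) = 2.292893 > 1.2 ⇒ ∉ W
candidate 4: n = (1, -1, 0, -3) → π⊥ ≈ (-0.414214, -2.828427); max(|x|,|y|,|x±y|/√2) = 2.828427 > 1.2 ⇒ ∉ W
candidate 5: n = (-3, 2, 2, -2) → π⊥ ≈ (-5.828427, -2.000000); max(|x|,|y|,|x±y|/√2) = 5.828427 > 1.2 ⇒ ∉ W
candidate 6: n = (0, 1, 3, -2) → π⊥ ≈ (-2.121320, -3.707107); max(|x|,|y|,|x±y|/√2) = 4.121320 > 1.2 ⇒ ∉ W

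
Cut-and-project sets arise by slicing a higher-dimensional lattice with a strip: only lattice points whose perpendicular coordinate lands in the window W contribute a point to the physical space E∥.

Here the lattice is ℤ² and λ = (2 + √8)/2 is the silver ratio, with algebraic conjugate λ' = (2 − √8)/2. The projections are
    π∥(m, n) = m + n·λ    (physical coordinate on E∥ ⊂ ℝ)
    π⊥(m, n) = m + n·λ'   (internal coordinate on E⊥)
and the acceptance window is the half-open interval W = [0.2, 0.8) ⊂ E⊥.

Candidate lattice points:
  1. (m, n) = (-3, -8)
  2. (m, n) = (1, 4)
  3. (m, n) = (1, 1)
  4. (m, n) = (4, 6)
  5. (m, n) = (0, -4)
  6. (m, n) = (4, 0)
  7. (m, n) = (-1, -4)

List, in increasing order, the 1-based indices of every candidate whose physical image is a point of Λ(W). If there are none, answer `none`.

Compute λ' = (2−√8)/2 = -0.4142, so π⊥(m,n) = m -0.4142·n.
[1] lift (-3,-8): star map gives 0.3137; window check 0.2 ≤ 0.3137 < 0.8 is true → IN Λ
[2] lift (1,4): star map gives -0.6569; window check 0.2 ≤ -0.6569 < 0.8 is false → out
[3] lift (1,1): star map gives 0.5858; window check 0.2 ≤ 0.5858 < 0.8 is true → IN Λ
[4] lift (4,6): star map gives 1.5147; window check 0.2 ≤ 1.5147 < 0.8 is false → out
[5] lift (0,-4): star map gives 1.6569; window check 0.2 ≤ 1.6569 < 0.8 is false → out
[6] lift (4,0): star map gives 4.0000; window check 0.2 ≤ 4.0000 < 0.8 is false → out
[7] lift (-1,-4): star map gives 0.6569; window check 0.2 ≤ 0.6569 < 0.8 is true → IN Λ

1, 3, 7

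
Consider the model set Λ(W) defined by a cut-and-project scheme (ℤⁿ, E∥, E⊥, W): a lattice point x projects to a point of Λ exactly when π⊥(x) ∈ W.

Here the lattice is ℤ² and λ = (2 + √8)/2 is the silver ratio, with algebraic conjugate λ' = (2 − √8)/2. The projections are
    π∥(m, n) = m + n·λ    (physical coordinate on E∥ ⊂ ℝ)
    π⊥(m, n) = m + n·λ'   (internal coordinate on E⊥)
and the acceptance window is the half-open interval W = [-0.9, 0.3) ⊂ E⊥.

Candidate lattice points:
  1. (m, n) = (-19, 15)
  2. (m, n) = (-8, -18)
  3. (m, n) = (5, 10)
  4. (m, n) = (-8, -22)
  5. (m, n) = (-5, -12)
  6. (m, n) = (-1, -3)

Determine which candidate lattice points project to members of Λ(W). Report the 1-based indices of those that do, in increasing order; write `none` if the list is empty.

Compute λ' = (2−√8)/2 = -0.4142, so π⊥(m,n) = m -0.4142·n.
[1] lift (-19,15): star map gives -25.2132; window check -0.9 ≤ -25.2132 < 0.3 is false → out
[2] lift (-8,-18): star map gives -0.5442; window check -0.9 ≤ -0.5442 < 0.3 is true → IN Λ
[3] lift (5,10): star map gives 0.8579; window check -0.9 ≤ 0.8579 < 0.3 is false → out
[4] lift (-8,-22): star map gives 1.1127; window check -0.9 ≤ 1.1127 < 0.3 is false → out
[5] lift (-5,-12): star map gives -0.0294; window check -0.9 ≤ -0.0294 < 0.3 is true → IN Λ
[6] lift (-1,-3): star map gives 0.2426; window check -0.9 ≤ 0.2426 < 0.3 is true → IN Λ

2, 5, 6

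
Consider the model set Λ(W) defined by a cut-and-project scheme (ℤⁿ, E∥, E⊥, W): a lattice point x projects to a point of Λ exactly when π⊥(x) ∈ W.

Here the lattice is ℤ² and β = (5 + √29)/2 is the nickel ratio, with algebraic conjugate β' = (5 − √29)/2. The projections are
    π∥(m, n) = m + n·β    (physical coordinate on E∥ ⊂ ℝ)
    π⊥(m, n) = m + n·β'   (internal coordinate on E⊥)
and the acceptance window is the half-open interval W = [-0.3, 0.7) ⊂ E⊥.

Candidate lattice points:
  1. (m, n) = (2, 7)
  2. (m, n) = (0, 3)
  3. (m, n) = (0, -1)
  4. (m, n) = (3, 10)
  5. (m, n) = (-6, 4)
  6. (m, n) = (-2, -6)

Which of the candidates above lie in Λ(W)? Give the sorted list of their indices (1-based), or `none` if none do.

β' = (5−√29)/2 ≈ -0.19258.
candidate 1: (m,n)=(2,7) → π∥ = 2+7·β ≈ 38.34808, π⊥ = 2+7·β' ≈ 0.65192 ∈ [-0.3, 0.7) ⇒ IN Λ
candidate 2: (m,n)=(0,3) → π∥ = 0+3·β ≈ 15.57775, π⊥ = 0+3·β' ≈ -0.57775 ∉ [-0.3, 0.7) ⇒ out
candidate 3: (m,n)=(0,-1) → π∥ = 0-1·β ≈ -5.19258, π⊥ = 0-1·β' ≈ 0.19258 ∈ [-0.3, 0.7) ⇒ IN Λ
candidate 4: (m,n)=(3,10) → π∥ = 3+10·β ≈ 54.92582, π⊥ = 3+10·β' ≈ 1.07418 ∉ [-0.3, 0.7) ⇒ out
candidate 5: (m,n)=(-6,4) → π∥ = -6+4·β ≈ 14.77033, π⊥ = -6+4·β' ≈ -6.77033 ∉ [-0.3, 0.7) ⇒ out
candidate 6: (m,n)=(-2,-6) → π∥ = -2-6·β ≈ -33.15549, π⊥ = -2-6·β' ≈ -0.84451 ∉ [-0.3, 0.7) ⇒ out

1, 3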